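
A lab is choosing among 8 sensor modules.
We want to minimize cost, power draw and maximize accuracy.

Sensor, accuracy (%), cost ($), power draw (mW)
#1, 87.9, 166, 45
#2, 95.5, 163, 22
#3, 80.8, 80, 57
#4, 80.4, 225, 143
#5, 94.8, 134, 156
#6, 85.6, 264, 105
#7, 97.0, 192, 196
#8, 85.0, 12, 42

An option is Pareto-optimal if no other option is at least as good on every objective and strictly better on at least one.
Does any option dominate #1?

#2 vs #1: accuracy 95.5≥87.9, cost 163≤166, power draw 22≤45 — #2 is at least as good on every objective and strictly better on at least one, so #2 dominates #1.

Yes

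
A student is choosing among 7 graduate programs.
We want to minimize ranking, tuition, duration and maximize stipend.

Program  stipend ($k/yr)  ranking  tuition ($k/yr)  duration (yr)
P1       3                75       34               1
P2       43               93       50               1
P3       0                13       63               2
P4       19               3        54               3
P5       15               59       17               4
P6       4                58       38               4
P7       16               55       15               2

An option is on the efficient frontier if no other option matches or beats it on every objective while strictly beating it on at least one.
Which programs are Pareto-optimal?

P1, P2, P3, P4, P7

P1: not dominated.
P2: not dominated (best stipend).
P3: not dominated.
P4: not dominated (best ranking).
P5: dominated by P7 (stipend 16≥15, ranking 55≤59, tuition 15≤17, duration 2≤4).
P6: dominated by P7 (stipend 16≥4, ranking 55≤58, tuition 15≤38, duration 2≤4).
P7: not dominated (best tuition).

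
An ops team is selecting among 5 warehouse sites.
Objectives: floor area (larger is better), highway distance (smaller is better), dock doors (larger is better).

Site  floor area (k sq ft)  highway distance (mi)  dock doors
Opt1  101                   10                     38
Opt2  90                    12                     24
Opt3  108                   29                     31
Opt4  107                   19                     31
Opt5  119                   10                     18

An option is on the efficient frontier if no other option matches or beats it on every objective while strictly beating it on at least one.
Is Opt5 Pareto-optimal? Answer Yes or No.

Opt1: worse on floor area (101 vs 119).
Opt2: worse on floor area (90 vs 119).
Opt3: worse on floor area (108 vs 119).
Opt4: worse on floor area (107 vs 119).
No option is at least as good as Opt5 on every objective and strictly better on one.

Yes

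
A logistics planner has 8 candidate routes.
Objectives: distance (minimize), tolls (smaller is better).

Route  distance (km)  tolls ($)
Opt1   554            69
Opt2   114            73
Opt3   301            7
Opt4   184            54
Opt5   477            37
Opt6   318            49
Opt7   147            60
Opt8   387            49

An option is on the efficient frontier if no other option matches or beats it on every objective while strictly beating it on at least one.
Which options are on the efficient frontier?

Opt1: dominated by Opt3 (distance 301≤554, tolls 7≤69).
Opt2: not dominated (best distance).
Opt3: not dominated (best tolls).
Opt4: not dominated.
Opt5: dominated by Opt3 (distance 301≤477, tolls 7≤37).
Opt6: dominated by Opt3 (distance 301≤318, tolls 7≤49).
Opt7: not dominated.
Opt8: dominated by Opt3 (distance 301≤387, tolls 7≤49).

Opt2, Opt3, Opt4, Opt7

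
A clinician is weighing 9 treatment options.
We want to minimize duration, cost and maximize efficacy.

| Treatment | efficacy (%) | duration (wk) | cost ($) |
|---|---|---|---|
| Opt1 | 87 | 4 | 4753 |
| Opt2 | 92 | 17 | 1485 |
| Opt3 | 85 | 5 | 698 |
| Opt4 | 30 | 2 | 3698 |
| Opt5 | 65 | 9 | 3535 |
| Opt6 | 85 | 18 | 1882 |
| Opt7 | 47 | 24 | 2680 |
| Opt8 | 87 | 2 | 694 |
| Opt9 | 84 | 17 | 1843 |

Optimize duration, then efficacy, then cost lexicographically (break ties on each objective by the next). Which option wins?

Opt8

First minimize duration: best is 2, kept {Opt4, Opt8}.
Then maximize efficacy: best is 87, kept {Opt8}.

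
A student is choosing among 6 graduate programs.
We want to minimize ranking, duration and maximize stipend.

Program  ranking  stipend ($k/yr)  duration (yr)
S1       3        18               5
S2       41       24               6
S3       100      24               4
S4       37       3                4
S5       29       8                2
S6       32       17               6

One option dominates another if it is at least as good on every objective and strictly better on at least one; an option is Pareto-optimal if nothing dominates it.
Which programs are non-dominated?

S1, S2, S3, S5

S1: not dominated (best ranking).
S2: not dominated.
S3: not dominated.
S4: dominated by S5 (ranking 29≤37, stipend 8≥3, duration 2≤4).
S5: not dominated (best duration).
S6: dominated by S1 (ranking 3≤32, stipend 18≥17, duration 5≤6).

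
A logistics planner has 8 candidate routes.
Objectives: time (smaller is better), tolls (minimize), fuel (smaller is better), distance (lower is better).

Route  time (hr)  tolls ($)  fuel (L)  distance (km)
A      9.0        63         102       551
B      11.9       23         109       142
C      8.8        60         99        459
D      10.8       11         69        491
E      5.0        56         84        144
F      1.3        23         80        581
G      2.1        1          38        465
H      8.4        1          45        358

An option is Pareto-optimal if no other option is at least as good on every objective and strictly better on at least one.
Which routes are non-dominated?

B, E, F, G, H

A: dominated by C (time 8.8≤9.0, tolls 60≤63, fuel 99≤102, distance 459≤551).
B: not dominated (best distance).
C: dominated by E (time 5.0≤8.8, tolls 56≤60, fuel 84≤99, distance 144≤459).
D: dominated by G (time 2.1≤10.8, tolls 1≤11, fuel 38≤69, distance 465≤491).
E: not dominated.
F: not dominated (best time).
G: not dominated (best fuel).
H: not dominated.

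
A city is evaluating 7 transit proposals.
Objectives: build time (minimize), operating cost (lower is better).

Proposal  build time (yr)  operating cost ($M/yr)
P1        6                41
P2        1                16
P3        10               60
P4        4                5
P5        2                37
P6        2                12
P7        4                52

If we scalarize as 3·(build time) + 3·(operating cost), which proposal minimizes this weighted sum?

P4

P1: 3·6 + 3·41 = 141
P2: 3·1 + 3·16 = 51
P3: 3·10 + 3·60 = 210
P4: 3·4 + 3·5 = 27
P5: 3·2 + 3·37 = 117
P6: 3·2 + 3·12 = 42
P7: 3·4 + 3·52 = 168
Lowest: P4 at 27.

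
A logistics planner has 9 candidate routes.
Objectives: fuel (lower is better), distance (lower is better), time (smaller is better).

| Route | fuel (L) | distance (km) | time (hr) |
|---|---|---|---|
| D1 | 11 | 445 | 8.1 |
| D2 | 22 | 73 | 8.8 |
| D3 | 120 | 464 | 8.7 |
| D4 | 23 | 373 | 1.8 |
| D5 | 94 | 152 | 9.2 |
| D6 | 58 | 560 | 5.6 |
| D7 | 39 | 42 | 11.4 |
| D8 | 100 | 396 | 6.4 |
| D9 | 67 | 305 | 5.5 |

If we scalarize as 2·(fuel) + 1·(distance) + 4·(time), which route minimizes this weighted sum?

D2

D1: 2·11 + 1·445 + 4·8.1 = 499.4
D2: 2·22 + 1·73 + 4·8.8 = 152.2
D3: 2·120 + 1·464 + 4·8.7 = 738.8
D4: 2·23 + 1·373 + 4·1.8 = 426.2
D5: 2·94 + 1·152 + 4·9.2 = 376.8
D6: 2·58 + 1·560 + 4·5.6 = 698.4
D7: 2·39 + 1·42 + 4·11.4 = 165.6
D8: 2·100 + 1·396 + 4·6.4 = 621.6
D9: 2·67 + 1·305 + 4·5.5 = 461.0
Lowest: D2 at 152.2.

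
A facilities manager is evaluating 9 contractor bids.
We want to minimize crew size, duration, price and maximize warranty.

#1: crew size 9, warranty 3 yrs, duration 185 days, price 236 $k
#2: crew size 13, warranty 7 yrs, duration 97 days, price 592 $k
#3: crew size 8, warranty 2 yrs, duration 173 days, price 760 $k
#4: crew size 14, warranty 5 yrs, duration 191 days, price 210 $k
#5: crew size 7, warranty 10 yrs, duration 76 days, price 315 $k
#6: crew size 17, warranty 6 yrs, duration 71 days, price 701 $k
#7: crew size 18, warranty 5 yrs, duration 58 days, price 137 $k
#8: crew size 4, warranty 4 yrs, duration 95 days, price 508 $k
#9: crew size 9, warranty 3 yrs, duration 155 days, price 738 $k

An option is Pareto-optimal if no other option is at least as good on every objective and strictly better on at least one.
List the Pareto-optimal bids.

#1: not dominated.
#2: dominated by #5 (crew size 7≤13, warranty 10≥7, duration 76≤97, price 315≤592).
#3: dominated by #5 (crew size 7≤8, warranty 10≥2, duration 76≤173, price 315≤760).
#4: not dominated.
#5: not dominated (best warranty).
#6: not dominated.
#7: not dominated (best duration).
#8: not dominated (best crew size).
#9: dominated by #5 (crew size 7≤9, warranty 10≥3, duration 76≤155, price 315≤738).

#1, #4, #5, #6, #7, #8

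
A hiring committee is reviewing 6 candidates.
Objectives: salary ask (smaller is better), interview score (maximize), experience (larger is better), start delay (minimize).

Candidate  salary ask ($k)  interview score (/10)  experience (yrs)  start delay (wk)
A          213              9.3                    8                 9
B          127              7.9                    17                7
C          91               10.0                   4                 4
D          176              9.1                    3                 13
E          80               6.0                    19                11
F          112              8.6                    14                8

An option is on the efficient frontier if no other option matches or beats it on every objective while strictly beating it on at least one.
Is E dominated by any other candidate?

No

A: worse on salary ask (213 vs 80).
B: worse on salary ask (127 vs 80).
C: worse on salary ask (91 vs 80).
D: worse on salary ask (176 vs 80).
F: worse on salary ask (112 vs 80).
No option is at least as good as E on every objective and strictly better on one.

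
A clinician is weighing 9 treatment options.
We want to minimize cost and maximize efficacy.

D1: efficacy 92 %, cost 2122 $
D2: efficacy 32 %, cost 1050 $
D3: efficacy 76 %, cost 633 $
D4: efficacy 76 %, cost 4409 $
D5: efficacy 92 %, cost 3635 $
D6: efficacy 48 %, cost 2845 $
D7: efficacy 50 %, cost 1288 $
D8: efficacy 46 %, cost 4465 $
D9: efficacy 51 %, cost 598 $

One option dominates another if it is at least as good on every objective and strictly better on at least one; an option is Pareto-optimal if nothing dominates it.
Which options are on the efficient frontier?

D1: not dominated.
D2: dominated by D3 (efficacy 76≥32, cost 633≤1050).
D3: not dominated.
D4: dominated by D1 (efficacy 92≥76, cost 2122≤4409).
D5: dominated by D1 (efficacy 92≥92, cost 2122≤3635).
D6: dominated by D1 (efficacy 92≥48, cost 2122≤2845).
D7: dominated by D3 (efficacy 76≥50, cost 633≤1288).
D8: dominated by D1 (efficacy 92≥46, cost 2122≤4465).
D9: not dominated (best cost).

D1, D3, D9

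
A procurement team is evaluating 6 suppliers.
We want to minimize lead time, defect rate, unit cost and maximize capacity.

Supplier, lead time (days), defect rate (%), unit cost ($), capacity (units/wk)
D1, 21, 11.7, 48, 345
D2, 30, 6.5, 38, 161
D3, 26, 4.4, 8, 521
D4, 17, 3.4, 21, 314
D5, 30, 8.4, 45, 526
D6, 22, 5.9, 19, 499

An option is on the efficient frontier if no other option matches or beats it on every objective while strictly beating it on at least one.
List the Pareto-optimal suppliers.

D1: not dominated.
D2: dominated by D3 (lead time 26≤30, defect rate 4.4≤6.5, unit cost 8≤38, capacity 521≥161).
D3: not dominated (best unit cost).
D4: not dominated (best lead time).
D5: not dominated (best capacity).
D6: not dominated.

D1, D3, D4, D5, D6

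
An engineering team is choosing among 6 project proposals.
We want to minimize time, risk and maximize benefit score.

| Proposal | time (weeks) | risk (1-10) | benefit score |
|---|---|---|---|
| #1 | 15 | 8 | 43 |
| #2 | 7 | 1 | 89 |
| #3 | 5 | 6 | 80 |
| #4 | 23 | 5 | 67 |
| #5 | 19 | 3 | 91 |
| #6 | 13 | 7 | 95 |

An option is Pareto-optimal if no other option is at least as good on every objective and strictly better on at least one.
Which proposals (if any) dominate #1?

#2, #3, #6

#2: time 7≤15, risk 1≤8, benefit score 89≥43 — dominates #1.
#3: time 5≤15, risk 6≤8, benefit score 80≥43 — dominates #1.
#6: time 13≤15, risk 7≤8, benefit score 95≥43 — dominates #1.
Others (#4, #5) are each worse than #1 on at least one objective.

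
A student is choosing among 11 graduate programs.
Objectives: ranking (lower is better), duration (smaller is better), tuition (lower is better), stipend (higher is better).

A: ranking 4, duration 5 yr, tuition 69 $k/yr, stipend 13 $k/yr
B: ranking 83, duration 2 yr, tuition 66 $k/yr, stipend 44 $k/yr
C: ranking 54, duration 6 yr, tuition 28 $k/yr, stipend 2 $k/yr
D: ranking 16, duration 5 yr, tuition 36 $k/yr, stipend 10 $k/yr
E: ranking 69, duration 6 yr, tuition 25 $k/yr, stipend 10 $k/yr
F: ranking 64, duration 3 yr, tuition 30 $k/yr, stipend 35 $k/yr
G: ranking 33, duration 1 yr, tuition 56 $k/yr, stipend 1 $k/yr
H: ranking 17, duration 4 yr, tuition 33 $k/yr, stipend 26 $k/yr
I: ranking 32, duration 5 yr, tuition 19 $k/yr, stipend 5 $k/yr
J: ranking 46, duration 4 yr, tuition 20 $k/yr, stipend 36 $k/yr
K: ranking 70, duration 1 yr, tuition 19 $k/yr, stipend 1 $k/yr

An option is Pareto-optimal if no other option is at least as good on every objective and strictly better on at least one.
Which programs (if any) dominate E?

J

J: ranking 46≤69, duration 4≤6, tuition 20≤25, stipend 36≥10 — dominates E.
Others (A, B, C, D, F, G, H, I, K) are each worse than E on at least one objective.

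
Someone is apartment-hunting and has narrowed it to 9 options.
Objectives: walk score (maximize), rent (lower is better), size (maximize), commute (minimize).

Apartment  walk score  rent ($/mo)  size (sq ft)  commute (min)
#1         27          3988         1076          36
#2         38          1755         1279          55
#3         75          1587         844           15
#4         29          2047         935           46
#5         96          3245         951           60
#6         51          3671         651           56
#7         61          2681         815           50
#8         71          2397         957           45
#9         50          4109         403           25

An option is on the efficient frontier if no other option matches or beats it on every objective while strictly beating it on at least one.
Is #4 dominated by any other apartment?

#1: worse on walk score (27 vs 29).
#2: worse on commute (55 vs 46).
#3: worse on size (844 vs 935).
#5: worse on rent (3245 vs 2047).
#6: worse on rent (3671 vs 2047).
#7: worse on rent (2681 vs 2047).
#8: worse on rent (2397 vs 2047).
#9: worse on rent (4109 vs 2047).
No option is at least as good as #4 on every objective and strictly better on one.

No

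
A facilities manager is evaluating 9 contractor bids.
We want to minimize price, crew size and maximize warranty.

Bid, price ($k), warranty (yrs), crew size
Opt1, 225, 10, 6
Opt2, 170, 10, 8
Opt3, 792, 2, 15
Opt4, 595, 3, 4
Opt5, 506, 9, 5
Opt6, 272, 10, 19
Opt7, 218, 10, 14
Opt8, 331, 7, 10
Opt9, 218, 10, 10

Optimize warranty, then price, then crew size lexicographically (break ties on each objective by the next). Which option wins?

First maximize warranty: best is 10, kept {Opt1, Opt2, Opt6, Opt7, Opt9}.
Then minimize price: best is 170, kept {Opt2}.

Opt2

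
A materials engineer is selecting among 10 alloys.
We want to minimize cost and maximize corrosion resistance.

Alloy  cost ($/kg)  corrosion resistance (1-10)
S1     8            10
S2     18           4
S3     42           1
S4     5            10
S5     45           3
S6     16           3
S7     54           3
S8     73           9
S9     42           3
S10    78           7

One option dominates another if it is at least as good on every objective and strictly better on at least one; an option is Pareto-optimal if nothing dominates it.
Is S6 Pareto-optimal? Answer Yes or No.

No

S1 vs S6: cost 8≤16, corrosion resistance 10≥3 — S1 is at least as good on every objective and strictly better on at least one, so S1 dominates S6.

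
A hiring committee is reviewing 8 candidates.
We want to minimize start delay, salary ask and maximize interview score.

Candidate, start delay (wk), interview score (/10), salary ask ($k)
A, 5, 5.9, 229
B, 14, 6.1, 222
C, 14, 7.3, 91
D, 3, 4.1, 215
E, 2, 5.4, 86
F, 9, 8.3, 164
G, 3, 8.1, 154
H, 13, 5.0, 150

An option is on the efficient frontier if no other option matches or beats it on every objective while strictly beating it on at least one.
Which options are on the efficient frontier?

A: dominated by G (start delay 3≤5, interview score 8.1≥5.9, salary ask 154≤229).
B: dominated by C (start delay 14≤14, interview score 7.3≥6.1, salary ask 91≤222).
C: not dominated.
D: dominated by E (start delay 2≤3, interview score 5.4≥4.1, salary ask 86≤215).
E: not dominated (best start delay).
F: not dominated (best interview score).
G: not dominated.
H: dominated by E (start delay 2≤13, interview score 5.4≥5.0, salary ask 86≤150).

C, E, F, G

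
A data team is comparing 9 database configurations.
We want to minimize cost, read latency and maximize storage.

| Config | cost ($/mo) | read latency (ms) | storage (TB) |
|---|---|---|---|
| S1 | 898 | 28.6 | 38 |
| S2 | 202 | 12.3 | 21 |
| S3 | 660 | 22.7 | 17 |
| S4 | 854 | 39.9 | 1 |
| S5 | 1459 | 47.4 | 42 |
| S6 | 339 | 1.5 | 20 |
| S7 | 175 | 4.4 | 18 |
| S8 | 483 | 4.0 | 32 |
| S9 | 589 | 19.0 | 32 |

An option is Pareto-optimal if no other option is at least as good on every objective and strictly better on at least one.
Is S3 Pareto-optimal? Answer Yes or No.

S2 vs S3: cost 202≤660, read latency 12.3≤22.7, storage 21≥17 — S2 is at least as good on every objective and strictly better on at least one, so S2 dominates S3.

No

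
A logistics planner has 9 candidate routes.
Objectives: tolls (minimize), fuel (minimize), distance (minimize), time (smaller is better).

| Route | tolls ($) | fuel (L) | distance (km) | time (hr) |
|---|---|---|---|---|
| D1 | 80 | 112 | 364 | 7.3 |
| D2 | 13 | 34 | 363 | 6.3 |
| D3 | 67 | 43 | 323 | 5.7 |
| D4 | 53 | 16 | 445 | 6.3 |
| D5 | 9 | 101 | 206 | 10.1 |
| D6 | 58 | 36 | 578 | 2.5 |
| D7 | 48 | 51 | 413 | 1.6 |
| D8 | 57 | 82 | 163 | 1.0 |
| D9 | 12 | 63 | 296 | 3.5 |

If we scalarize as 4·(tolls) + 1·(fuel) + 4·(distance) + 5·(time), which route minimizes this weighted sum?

D8

D1: 4·80 + 1·112 + 4·364 + 5·7.3 = 1924.5
D2: 4·13 + 1·34 + 4·363 + 5·6.3 = 1569.5
D3: 4·67 + 1·43 + 4·323 + 5·5.7 = 1631.5
D4: 4·53 + 1·16 + 4·445 + 5·6.3 = 2039.5
D5: 4·9 + 1·101 + 4·206 + 5·10.1 = 1011.5
D6: 4·58 + 1·36 + 4·578 + 5·2.5 = 2592.5
D7: 4·48 + 1·51 + 4·413 + 5·1.6 = 1903.0
D8: 4·57 + 1·82 + 4·163 + 5·1.0 = 967.0
D9: 4·12 + 1·63 + 4·296 + 5·3.5 = 1312.5
Lowest: D8 at 967.0.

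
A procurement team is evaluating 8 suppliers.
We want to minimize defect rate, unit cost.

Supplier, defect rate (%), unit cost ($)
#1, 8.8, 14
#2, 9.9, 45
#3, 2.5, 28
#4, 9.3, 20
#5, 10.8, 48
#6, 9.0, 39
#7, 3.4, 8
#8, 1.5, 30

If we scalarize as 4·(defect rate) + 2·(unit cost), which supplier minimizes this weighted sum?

#7

#1: 4·8.8 + 2·14 = 63.2
#2: 4·9.9 + 2·45 = 129.6
#3: 4·2.5 + 2·28 = 66.0
#4: 4·9.3 + 2·20 = 77.2
#5: 4·10.8 + 2·48 = 139.2
#6: 4·9.0 + 2·39 = 114.0
#7: 4·3.4 + 2·8 = 29.6
#8: 4·1.5 + 2·30 = 66.0
Lowest: #7 at 29.6.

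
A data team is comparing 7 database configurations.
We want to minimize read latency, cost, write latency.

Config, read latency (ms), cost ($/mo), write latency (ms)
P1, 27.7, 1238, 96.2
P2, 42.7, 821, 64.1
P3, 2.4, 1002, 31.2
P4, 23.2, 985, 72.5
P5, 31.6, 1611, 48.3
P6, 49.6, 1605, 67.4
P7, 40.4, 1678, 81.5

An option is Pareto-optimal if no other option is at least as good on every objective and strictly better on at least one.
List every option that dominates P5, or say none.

P3: read latency 2.4≤31.6, cost 1002≤1611, write latency 31.2≤48.3 — dominates P5.
Others (P1, P2, P4, P6, P7) are each worse than P5 on at least one objective.

P3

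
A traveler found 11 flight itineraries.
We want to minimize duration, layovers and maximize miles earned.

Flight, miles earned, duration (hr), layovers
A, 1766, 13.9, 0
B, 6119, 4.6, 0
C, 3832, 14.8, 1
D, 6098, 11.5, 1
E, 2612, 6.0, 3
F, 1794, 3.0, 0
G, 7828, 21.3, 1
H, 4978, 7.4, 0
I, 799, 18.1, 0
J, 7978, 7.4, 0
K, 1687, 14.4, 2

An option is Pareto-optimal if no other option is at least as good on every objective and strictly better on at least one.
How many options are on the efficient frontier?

3

A: dominated by B (miles earned 6119≥1766, duration 4.6≤13.9, layovers 0≤0).
B: not dominated.
C: dominated by B (miles earned 6119≥3832, duration 4.6≤14.8, layovers 0≤1).
D: dominated by B (miles earned 6119≥6098, duration 4.6≤11.5, layovers 0≤1).
E: dominated by B (miles earned 6119≥2612, duration 4.6≤6.0, layovers 0≤3).
F: not dominated (best duration).
G: dominated by J (miles earned 7978≥7828, duration 7.4≤21.3, layovers 0≤1).
H: dominated by B (miles earned 6119≥4978, duration 4.6≤7.4, layovers 0≤0).
I: dominated by A (miles earned 1766≥799, duration 13.9≤18.1, layovers 0≤0).
J: not dominated (best miles earned).
K: dominated by A (miles earned 1766≥1687, duration 13.9≤14.4, layovers 0≤2).
Pareto-optimal: B, F, J → 3.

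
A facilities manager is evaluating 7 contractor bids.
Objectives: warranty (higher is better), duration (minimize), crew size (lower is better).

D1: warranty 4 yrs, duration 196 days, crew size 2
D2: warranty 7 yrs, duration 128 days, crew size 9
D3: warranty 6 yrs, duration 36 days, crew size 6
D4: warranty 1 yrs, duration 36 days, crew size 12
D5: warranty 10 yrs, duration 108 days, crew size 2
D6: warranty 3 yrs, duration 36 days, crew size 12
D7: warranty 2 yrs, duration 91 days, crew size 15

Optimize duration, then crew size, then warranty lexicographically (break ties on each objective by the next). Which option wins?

First minimize duration: best is 36, kept {D3, D4, D6}.
Then minimize crew size: best is 6, kept {D3}.

D3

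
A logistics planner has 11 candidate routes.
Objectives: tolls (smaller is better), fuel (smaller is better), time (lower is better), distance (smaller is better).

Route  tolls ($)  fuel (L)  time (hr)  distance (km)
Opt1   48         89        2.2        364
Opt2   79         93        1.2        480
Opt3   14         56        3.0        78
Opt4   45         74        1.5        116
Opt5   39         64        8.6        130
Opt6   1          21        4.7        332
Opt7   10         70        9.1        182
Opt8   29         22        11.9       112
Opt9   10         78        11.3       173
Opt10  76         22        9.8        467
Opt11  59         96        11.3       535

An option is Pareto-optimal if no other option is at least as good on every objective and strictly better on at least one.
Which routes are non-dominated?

Opt1: dominated by Opt4 (tolls 45≤48, fuel 74≤89, time 1.5≤2.2, distance 116≤364).
Opt2: not dominated (best time).
Opt3: not dominated (best distance).
Opt4: not dominated.
Opt5: dominated by Opt3 (tolls 14≤39, fuel 56≤64, time 3.0≤8.6, distance 78≤130).
Opt6: not dominated (best tolls).
Opt7: not dominated.
Opt8: not dominated.
Opt9: not dominated.
Opt10: dominated by Opt6 (tolls 1≤76, fuel 21≤22, time 4.7≤9.8, distance 332≤467).
Opt11: dominated by Opt1 (tolls 48≤59, fuel 89≤96, time 2.2≤11.3, distance 364≤535).

Opt2, Opt3, Opt4, Opt6, Opt7, Opt8, Opt9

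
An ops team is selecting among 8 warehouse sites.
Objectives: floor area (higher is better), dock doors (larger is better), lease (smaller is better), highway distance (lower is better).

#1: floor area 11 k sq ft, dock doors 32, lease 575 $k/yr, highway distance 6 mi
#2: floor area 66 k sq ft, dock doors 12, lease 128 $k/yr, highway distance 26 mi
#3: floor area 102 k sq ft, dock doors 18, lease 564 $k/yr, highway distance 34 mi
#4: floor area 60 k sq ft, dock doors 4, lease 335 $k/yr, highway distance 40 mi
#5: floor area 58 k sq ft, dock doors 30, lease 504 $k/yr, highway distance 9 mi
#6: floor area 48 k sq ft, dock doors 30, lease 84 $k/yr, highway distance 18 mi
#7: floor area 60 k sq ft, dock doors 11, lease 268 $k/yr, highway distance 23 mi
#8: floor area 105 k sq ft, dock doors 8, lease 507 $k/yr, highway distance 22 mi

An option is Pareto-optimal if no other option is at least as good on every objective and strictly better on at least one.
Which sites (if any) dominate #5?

none

#1: worse on floor area (11 vs 58).
#2: worse on dock doors (12 vs 30).
#3: worse on dock doors (18 vs 30).
#4: worse on dock doors (4 vs 30).
#6: worse on floor area (48 vs 58).
#7: worse on dock doors (11 vs 30).
#8: worse on dock doors (8 vs 30).
No option dominates #5.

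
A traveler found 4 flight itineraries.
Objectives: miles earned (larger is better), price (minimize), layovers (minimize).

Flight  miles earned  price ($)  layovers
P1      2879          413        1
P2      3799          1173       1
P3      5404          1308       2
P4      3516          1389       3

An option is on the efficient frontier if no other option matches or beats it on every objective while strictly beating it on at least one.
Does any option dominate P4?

P2 vs P4: miles earned 3799≥3516, price 1173≤1389, layovers 1≤3 — P2 is at least as good on every objective and strictly better on at least one, so P2 dominates P4.

Yes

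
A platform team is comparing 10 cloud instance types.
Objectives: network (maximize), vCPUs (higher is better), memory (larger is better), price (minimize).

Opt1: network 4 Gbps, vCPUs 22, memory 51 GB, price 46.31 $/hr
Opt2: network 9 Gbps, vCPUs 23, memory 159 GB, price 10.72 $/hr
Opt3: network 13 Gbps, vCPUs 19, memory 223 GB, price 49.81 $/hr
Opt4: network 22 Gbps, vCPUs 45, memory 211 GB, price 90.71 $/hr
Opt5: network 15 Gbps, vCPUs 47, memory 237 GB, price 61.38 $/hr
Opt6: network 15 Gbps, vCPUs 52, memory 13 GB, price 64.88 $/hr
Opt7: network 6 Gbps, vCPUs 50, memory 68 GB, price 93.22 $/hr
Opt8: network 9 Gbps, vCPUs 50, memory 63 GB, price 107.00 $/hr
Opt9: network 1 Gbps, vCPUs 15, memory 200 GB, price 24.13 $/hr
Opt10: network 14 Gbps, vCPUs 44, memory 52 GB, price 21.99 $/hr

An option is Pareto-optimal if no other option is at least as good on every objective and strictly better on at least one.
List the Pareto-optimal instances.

Opt1: dominated by Opt2 (network 9≥4, vCPUs 23≥22, memory 159≥51, price 10.72≤46.31).
Opt2: not dominated (best price).
Opt3: not dominated.
Opt4: not dominated (best network).
Opt5: not dominated (best memory).
Opt6: not dominated (best vCPUs).
Opt7: not dominated.
Opt8: not dominated.
Opt9: not dominated.
Opt10: not dominated.

Opt2, Opt3, Opt4, Opt5, Opt6, Opt7, Opt8, Opt9, Opt10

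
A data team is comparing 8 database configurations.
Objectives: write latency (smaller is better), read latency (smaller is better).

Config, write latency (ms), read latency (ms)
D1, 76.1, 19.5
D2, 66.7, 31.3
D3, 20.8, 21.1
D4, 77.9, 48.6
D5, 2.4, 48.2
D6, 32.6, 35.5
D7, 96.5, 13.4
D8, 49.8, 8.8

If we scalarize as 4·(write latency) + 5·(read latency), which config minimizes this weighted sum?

D3

D1: 4·76.1 + 5·19.5 = 401.9
D2: 4·66.7 + 5·31.3 = 423.3
D3: 4·20.8 + 5·21.1 = 188.7
D4: 4·77.9 + 5·48.6 = 554.6
D5: 4·2.4 + 5·48.2 = 250.6
D6: 4·32.6 + 5·35.5 = 307.9
D7: 4·96.5 + 5·13.4 = 453.0
D8: 4·49.8 + 5·8.8 = 243.2
Lowest: D3 at 188.7.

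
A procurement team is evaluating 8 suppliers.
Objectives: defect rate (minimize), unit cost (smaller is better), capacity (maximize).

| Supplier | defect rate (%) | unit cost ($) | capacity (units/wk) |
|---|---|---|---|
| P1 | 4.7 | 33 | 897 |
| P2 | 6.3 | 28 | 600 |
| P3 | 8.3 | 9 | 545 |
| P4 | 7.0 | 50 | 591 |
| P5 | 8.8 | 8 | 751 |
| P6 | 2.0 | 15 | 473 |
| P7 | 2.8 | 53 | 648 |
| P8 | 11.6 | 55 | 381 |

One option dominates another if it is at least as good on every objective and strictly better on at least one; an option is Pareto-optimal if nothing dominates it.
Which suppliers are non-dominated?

P1: not dominated (best capacity).
P2: not dominated.
P3: not dominated.
P4: dominated by P1 (defect rate 4.7≤7.0, unit cost 33≤50, capacity 897≥591).
P5: not dominated (best unit cost).
P6: not dominated (best defect rate).
P7: not dominated.
P8: dominated by P1 (defect rate 4.7≤11.6, unit cost 33≤55, capacity 897≥381).

P1, P2, P3, P5, P6, P7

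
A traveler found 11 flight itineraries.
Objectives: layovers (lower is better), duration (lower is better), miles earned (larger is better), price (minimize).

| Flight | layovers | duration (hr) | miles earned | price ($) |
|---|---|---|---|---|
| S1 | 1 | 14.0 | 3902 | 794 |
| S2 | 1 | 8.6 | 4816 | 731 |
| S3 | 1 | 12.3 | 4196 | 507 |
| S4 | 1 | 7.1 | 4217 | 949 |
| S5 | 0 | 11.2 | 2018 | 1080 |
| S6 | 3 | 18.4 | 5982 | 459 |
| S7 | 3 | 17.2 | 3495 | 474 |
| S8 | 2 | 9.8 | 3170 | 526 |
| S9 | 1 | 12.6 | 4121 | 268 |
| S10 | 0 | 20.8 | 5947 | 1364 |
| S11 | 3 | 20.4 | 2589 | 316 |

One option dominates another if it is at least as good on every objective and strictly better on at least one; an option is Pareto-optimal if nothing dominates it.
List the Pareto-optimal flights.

S2, S3, S4, S5, S6, S8, S9, S10

S1: dominated by S2 (layovers 1≤1, duration 8.6≤14.0, miles earned 4816≥3902, price 731≤794).
S2: not dominated.
S3: not dominated.
S4: not dominated (best duration).
S5: not dominated.
S6: not dominated (best miles earned).
S7: dominated by S9 (layovers 1≤3, duration 12.6≤17.2, miles earned 4121≥3495, price 268≤474).
S8: not dominated.
S9: not dominated (best price).
S10: not dominated.
S11: dominated by S9 (layovers 1≤3, duration 12.6≤20.4, miles earned 4121≥2589, price 268≤316).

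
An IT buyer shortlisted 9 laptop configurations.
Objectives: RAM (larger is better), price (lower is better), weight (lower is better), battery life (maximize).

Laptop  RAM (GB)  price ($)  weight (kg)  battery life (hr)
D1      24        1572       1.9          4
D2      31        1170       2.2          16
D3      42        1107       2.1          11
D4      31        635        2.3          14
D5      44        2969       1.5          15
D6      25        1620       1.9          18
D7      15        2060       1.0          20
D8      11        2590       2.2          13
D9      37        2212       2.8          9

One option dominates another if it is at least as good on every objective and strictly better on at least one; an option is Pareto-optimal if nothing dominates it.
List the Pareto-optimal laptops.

D1: not dominated.
D2: not dominated.
D3: not dominated.
D4: not dominated (best price).
D5: not dominated (best RAM).
D6: not dominated.
D7: not dominated (best weight).
D8: dominated by D2 (RAM 31≥11, price 1170≤2590, weight 2.2≤2.2, battery life 16≥13).
D9: dominated by D3 (RAM 42≥37, price 1107≤2212, weight 2.1≤2.8, battery life 11≥9).

D1, D2, D3, D4, D5, D6, D7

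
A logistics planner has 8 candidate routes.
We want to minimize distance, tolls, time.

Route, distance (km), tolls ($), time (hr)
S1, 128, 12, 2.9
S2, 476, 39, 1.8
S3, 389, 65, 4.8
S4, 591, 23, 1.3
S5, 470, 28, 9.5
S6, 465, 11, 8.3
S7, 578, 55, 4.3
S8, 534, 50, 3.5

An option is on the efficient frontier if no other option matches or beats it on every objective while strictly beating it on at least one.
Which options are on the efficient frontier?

S1: not dominated (best distance).
S2: not dominated.
S3: dominated by S1 (distance 128≤389, tolls 12≤65, time 2.9≤4.8).
S4: not dominated (best time).
S5: dominated by S1 (distance 128≤470, tolls 12≤28, time 2.9≤9.5).
S6: not dominated (best tolls).
S7: dominated by S1 (distance 128≤578, tolls 12≤55, time 2.9≤4.3).
S8: dominated by S1 (distance 128≤534, tolls 12≤50, time 2.9≤3.5).

S1, S2, S4, S6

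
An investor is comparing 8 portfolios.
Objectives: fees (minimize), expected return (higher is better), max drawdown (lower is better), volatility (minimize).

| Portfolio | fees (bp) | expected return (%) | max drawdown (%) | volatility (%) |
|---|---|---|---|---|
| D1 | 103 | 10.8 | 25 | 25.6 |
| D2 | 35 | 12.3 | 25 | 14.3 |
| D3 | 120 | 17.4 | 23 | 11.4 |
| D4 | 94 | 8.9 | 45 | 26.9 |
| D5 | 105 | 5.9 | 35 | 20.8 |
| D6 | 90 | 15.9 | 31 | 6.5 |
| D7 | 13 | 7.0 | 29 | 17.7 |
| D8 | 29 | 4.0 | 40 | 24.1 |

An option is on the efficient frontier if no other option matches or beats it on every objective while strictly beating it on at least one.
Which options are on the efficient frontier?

D1: dominated by D2 (fees 35≤103, expected return 12.3≥10.8, max drawdown 25≤25, volatility 14.3≤25.6).
D2: not dominated.
D3: not dominated (best expected return).
D4: dominated by D2 (fees 35≤94, expected return 12.3≥8.9, max drawdown 25≤45, volatility 14.3≤26.9).
D5: dominated by D2 (fees 35≤105, expected return 12.3≥5.9, max drawdown 25≤35, volatility 14.3≤20.8).
D6: not dominated (best volatility).
D7: not dominated (best fees).
D8: dominated by D7 (fees 13≤29, expected return 7.0≥4.0, max drawdown 29≤40, volatility 17.7≤24.1).

D2, D3, D6, D7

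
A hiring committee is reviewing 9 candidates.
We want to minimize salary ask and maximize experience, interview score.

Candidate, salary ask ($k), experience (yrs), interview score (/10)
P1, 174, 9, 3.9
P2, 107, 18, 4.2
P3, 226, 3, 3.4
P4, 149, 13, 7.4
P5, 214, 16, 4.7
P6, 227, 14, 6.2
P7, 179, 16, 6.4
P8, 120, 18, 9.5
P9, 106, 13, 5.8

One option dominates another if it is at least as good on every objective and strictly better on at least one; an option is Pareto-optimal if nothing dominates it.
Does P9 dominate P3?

P9 vs P3: salary ask 106≤226, experience 13≥3, interview score 5.8≥3.4 — P9 is at least as good on every objective with at least one strict improvement.

Yes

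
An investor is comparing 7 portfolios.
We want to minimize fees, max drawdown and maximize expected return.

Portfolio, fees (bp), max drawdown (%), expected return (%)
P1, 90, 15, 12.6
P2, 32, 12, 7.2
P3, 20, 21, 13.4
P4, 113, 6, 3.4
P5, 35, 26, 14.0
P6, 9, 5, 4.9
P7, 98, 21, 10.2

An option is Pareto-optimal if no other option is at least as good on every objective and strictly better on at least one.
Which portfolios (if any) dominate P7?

P1, P3

P1: fees 90≤98, max drawdown 15≤21, expected return 12.6≥10.2 — dominates P7.
P3: fees 20≤98, max drawdown 21≤21, expected return 13.4≥10.2 — dominates P7.
Others (P2, P4, P5, P6) are each worse than P7 on at least one objective.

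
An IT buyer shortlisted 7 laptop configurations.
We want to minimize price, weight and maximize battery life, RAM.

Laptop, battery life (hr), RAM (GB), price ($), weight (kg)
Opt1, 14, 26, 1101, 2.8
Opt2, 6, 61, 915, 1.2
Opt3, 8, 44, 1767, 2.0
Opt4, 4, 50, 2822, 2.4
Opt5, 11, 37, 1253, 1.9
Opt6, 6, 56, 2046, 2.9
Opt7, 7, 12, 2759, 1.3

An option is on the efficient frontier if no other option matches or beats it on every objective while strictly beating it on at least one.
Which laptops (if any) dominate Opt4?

Opt2

Opt2: battery life 6≥4, RAM 61≥50, price 915≤2822, weight 1.2≤2.4 — dominates Opt4.
Others (Opt1, Opt3, Opt5, Opt6, Opt7) are each worse than Opt4 on at least one objective.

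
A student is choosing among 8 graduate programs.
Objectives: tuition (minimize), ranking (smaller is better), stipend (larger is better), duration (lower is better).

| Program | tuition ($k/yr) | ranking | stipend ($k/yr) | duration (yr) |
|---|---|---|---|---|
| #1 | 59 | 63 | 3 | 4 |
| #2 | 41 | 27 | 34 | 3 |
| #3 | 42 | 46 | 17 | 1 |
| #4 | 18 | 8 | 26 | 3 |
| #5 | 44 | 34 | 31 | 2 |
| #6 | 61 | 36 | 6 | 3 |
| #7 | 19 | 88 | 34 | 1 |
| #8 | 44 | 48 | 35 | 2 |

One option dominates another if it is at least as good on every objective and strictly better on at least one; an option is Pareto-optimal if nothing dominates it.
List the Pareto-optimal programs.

#2, #3, #4, #5, #7, #8

#1: dominated by #2 (tuition 41≤59, ranking 27≤63, stipend 34≥3, duration 3≤4).
#2: not dominated.
#3: not dominated.
#4: not dominated (best tuition).
#5: not dominated.
#6: dominated by #2 (tuition 41≤61, ranking 27≤36, stipend 34≥6, duration 3≤3).
#7: not dominated.
#8: not dominated (best stipend).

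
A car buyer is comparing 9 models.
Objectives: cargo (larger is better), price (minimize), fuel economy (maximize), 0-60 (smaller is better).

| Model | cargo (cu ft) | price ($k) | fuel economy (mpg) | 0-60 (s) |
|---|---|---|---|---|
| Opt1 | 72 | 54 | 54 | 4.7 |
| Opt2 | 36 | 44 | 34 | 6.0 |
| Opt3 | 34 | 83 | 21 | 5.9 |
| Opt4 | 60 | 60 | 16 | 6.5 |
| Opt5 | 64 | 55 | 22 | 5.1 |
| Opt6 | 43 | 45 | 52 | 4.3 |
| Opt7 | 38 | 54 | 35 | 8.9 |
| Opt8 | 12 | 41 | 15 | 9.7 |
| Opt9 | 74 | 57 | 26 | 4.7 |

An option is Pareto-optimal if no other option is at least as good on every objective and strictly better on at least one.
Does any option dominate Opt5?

Yes

Opt1 vs Opt5: cargo 72≥64, price 54≤55, fuel economy 54≥22, 0-60 4.7≤5.1 — Opt1 is at least as good on every objective and strictly better on at least one, so Opt1 dominates Opt5.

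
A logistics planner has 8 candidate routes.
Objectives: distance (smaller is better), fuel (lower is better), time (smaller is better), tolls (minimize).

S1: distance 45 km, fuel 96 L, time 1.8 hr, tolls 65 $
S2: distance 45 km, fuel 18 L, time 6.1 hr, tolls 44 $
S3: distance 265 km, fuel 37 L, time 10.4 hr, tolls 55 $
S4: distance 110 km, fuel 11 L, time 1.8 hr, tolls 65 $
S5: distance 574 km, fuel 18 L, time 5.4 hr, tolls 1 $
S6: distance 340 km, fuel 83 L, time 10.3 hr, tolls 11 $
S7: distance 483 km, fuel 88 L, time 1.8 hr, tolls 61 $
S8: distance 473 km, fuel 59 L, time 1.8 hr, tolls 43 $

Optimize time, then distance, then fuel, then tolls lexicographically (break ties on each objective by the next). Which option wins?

First minimize time: best is 1.8, kept {S1, S4, S7, S8}.
Then minimize distance: best is 45, kept {S1}.

S1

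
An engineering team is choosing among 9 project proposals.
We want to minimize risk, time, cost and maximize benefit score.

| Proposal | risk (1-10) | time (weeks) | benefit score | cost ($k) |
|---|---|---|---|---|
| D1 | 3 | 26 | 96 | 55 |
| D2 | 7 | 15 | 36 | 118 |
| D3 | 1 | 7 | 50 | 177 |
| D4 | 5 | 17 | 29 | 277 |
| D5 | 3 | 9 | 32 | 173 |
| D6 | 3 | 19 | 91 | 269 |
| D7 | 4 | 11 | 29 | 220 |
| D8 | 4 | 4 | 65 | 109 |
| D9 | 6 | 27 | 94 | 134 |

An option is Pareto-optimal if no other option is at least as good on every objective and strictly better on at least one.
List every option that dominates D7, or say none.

D3, D5, D8

D3: risk 1≤4, time 7≤11, benefit score 50≥29, cost 177≤220 — dominates D7.
D5: risk 3≤4, time 9≤11, benefit score 32≥29, cost 173≤220 — dominates D7.
D8: risk 4≤4, time 4≤11, benefit score 65≥29, cost 109≤220 — dominates D7.
Others (D1, D2, D4, D6, D9) are each worse than D7 on at least one objective.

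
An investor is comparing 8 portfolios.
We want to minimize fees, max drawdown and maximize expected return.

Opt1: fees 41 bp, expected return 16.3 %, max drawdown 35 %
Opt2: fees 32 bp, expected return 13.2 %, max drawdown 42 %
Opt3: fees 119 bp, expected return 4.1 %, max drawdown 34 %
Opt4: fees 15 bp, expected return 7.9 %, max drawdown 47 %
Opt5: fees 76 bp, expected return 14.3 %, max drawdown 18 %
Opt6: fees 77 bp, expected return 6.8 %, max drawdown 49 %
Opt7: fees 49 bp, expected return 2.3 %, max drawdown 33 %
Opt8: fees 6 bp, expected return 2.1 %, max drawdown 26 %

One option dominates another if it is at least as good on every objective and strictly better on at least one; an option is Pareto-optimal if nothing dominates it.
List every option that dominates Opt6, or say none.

Opt1: fees 41≤77, expected return 16.3≥6.8, max drawdown 35≤49 — dominates Opt6.
Opt2: fees 32≤77, expected return 13.2≥6.8, max drawdown 42≤49 — dominates Opt6.
Opt4: fees 15≤77, expected return 7.9≥6.8, max drawdown 47≤49 — dominates Opt6.
Opt5: fees 76≤77, expected return 14.3≥6.8, max drawdown 18≤49 — dominates Opt6.
Others (Opt3, Opt7, Opt8) are each worse than Opt6 on at least one objective.

Opt1, Opt2, Opt4, Opt5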